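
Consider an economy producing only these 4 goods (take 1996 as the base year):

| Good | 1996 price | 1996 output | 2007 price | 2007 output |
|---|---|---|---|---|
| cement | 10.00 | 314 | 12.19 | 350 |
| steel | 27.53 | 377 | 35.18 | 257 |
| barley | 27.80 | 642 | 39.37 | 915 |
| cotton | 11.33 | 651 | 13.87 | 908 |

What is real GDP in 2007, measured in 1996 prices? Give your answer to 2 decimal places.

Real GDP 2007 = Σ (p_1996 × q_2007) = 10.00·350 + 27.53·257 + 27.80·915 + 11.33·908 = 46299.85.

46299.85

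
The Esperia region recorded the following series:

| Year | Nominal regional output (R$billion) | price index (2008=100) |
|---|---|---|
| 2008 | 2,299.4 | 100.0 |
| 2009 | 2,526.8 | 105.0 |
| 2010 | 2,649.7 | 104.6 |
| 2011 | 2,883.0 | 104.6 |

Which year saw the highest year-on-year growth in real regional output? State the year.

2009: real = 2526.8/1.050 = 2406.48; growth vs 2008 (2299.40) = 4.66%.
2010: real = 2649.7/1.046 = 2533.17; growth vs 2009 (2406.48) = 5.26%.
2011: real = 2883.0/1.046 = 2756.21; growth vs 2010 (2533.17) = 8.80%.

2011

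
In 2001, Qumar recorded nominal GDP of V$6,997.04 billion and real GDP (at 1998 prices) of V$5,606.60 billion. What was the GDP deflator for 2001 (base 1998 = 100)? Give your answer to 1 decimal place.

GDP deflator = (Nominal / Real) × 100 = 6997.04 / 5606.60 × 100 = 124.80.

124.8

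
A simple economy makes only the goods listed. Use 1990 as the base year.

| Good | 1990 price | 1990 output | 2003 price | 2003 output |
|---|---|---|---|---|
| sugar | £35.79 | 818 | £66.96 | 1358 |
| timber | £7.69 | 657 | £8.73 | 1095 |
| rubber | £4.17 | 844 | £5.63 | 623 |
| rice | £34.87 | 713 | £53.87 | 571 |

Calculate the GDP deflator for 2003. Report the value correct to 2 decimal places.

Nominal GDP 2003 = 66.96·1358 + 8.73·1095 + 5.63·623 + 53.87·571 = 134758.29.
Real GDP 2003 (at 1990 prices) = 35.79·1358 + 7.69·1095 + 4.17·623 + 34.87·571 = 79532.05.
Deflator = Nominal/Real × 100 = 134758.29/79532.05 × 100 = 169.439.

169.44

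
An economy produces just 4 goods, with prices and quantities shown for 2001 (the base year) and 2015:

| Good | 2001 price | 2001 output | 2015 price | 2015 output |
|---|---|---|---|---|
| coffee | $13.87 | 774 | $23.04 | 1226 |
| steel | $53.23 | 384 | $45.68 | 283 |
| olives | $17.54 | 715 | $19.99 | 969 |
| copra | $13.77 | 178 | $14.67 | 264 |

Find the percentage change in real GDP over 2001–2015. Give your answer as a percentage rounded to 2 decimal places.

14.15%

Real GDP 2001 = Nominal GDP 2001 = 13.87·774 + 53.23·384 + 17.54·715 + 13.77·178 = 46167.86.
Real GDP 2015 (at 2001 prices) = 13.87·1226 + 53.23·283 + 17.54·969 + 13.77·264 = 52700.25.
Real growth = 52700.25/46167.86 − 1 = 0.1415.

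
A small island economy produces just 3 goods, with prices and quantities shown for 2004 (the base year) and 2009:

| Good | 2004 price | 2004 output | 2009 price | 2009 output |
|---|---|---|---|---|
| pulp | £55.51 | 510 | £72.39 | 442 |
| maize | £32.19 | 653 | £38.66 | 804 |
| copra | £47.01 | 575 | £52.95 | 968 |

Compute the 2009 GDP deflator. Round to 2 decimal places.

119.20

Nominal GDP 2009 = 72.39·442 + 38.66·804 + 52.95·968 = 114334.62.
Real GDP 2009 (at 2004 prices) = 55.51·442 + 32.19·804 + 47.01·968 = 95921.86.
Deflator = Nominal/Real × 100 = 114334.62/95921.86 × 100 = 119.196.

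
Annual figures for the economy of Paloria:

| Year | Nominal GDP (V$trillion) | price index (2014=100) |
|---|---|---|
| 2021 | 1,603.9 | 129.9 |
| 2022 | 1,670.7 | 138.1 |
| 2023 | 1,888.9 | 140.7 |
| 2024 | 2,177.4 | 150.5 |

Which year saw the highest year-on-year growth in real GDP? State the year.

2022: real = 1670.7/1.381 = 1209.78; growth vs 2021 (1234.72) = -2.02%.
2023: real = 1888.9/1.407 = 1342.50; growth vs 2022 (1209.78) = 10.97%.
2024: real = 2177.4/1.505 = 1446.78; growth vs 2023 (1342.50) = 7.77%.

2023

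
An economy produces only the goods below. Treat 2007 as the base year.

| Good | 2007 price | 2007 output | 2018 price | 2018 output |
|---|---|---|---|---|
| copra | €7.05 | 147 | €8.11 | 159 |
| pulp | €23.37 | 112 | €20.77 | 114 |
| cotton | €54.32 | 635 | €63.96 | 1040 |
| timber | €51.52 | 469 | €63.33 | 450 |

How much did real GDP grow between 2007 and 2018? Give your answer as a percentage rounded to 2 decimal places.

Real GDP 2007 = Nominal GDP 2007 = 7.05·147 + 23.37·112 + 54.32·635 + 51.52·469 = 62309.87.
Real GDP 2018 (at 2007 prices) = 7.05·159 + 23.37·114 + 54.32·1040 + 51.52·450 = 83461.93.
Real growth = 83461.93/62309.87 − 1 = 0.3395.

33.95%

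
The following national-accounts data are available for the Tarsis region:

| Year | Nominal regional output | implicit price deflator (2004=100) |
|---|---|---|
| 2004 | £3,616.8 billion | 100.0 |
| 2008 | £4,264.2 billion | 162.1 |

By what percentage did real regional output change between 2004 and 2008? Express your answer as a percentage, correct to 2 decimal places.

Real regional output 2004 = 3616.8 / 1.000 = 3616.80.
Real regional output 2008 = 4264.2 / 1.621 = 2630.60.
Real growth = 2630.60 / 3616.80 − 1 = -0.2727.

-27.27%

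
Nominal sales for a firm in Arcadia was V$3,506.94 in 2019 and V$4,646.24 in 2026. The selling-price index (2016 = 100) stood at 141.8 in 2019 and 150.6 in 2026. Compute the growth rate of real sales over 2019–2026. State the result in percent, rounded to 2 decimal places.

Real sales 2019 = 3506.94 / 1.418 = 2473.16.
Real sales 2026 = 4646.24 / 1.506 = 3085.15.
Real growth = 3085.15 / 2473.16 − 1 = 0.2475.

24.75%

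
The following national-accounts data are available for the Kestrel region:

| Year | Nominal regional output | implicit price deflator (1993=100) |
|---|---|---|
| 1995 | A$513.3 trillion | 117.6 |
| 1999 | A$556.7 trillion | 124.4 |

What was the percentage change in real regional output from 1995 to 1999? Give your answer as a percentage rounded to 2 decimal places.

Real regional output 1995 = 513.3 / 1.176 = 436.48.
Real regional output 1999 = 556.7 / 1.244 = 447.51.
Real growth = 447.51 / 436.48 − 1 = 0.0253.

2.53%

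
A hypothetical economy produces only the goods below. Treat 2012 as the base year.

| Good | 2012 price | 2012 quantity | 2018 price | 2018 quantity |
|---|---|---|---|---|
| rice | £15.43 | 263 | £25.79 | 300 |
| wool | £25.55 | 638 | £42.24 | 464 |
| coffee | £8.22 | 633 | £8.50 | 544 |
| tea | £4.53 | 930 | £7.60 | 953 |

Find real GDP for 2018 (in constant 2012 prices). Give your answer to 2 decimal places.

£25272.97

Real GDP 2018 = Σ (p_2012 × q_2018) = 15.43·300 + 25.55·464 + 8.22·544 + 4.53·953 = 25272.97.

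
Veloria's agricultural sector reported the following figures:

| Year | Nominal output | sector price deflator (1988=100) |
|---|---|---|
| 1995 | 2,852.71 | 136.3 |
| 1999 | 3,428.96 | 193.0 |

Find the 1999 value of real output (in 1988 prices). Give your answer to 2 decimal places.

Real output = Nominal / (sector price deflator/100) = 3428.96 / 1.930 = 1776.66.

1,776.66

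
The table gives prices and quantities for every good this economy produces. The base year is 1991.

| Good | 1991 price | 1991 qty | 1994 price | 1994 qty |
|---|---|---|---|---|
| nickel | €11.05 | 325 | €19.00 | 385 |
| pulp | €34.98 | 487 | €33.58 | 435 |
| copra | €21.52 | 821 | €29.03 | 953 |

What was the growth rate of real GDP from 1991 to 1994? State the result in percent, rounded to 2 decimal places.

4.40%

Real GDP 1991 = Nominal GDP 1991 = 11.05·325 + 34.98·487 + 21.52·821 = 38294.43.
Real GDP 1994 (at 1991 prices) = 11.05·385 + 34.98·435 + 21.52·953 = 39979.11.
Real growth = 39979.11/38294.43 − 1 = 0.0440.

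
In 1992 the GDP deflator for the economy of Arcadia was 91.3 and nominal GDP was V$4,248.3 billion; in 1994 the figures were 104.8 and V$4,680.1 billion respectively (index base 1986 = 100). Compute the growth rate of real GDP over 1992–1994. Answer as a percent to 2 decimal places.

Real GDP 1992 = 4248.3 / 0.913 = 4653.12.
Real GDP 1994 = 4680.1 / 1.048 = 4465.74.
Real growth = 4465.74 / 4653.12 − 1 = -0.0403.

-4.03%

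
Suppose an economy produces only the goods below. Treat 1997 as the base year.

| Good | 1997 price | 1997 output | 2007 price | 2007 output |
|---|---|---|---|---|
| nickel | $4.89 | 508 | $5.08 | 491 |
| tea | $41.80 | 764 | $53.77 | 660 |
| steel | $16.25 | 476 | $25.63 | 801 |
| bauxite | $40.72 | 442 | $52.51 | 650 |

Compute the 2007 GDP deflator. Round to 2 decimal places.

Nominal GDP 2007 = 5.08·491 + 53.77·660 + 25.63·801 + 52.51·650 = 92643.61.
Real GDP 2007 (at 1997 prices) = 4.89·491 + 41.80·660 + 16.25·801 + 40.72·650 = 69473.24.
Deflator = Nominal/Real × 100 = 92643.61/69473.24 × 100 = 133.352.

133.35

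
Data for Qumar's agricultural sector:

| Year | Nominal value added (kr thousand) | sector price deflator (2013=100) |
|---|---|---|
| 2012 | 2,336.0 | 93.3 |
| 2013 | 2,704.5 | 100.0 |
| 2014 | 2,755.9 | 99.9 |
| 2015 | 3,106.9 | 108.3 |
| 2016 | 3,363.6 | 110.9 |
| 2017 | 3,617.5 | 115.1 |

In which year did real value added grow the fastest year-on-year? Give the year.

2013: real = 2704.5/1.000 = 2704.50; growth vs 2012 (2503.75) = 8.02%.
2014: real = 2755.9/0.999 = 2758.66; growth vs 2013 (2704.50) = 2.00%.
2015: real = 3106.9/1.083 = 2868.79; growth vs 2014 (2758.66) = 3.99%.
2016: real = 3363.6/1.109 = 3033.00; growth vs 2015 (2868.79) = 5.72%.
2017: real = 3617.5/1.151 = 3142.92; growth vs 2016 (3033.00) = 3.62%.

2013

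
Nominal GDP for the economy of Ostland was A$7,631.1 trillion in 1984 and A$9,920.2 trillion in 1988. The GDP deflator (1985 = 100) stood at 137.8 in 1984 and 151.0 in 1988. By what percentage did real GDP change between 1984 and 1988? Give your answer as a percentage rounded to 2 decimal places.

18.63%

Deflate each year: 1984 → 7631.1/1.378 = 5537.81; 1988 → 9920.2/1.510 = 6569.67.
So real GDP changed by 6569.67/5537.81 − 1 = 0.1863, i.e. 18.63%.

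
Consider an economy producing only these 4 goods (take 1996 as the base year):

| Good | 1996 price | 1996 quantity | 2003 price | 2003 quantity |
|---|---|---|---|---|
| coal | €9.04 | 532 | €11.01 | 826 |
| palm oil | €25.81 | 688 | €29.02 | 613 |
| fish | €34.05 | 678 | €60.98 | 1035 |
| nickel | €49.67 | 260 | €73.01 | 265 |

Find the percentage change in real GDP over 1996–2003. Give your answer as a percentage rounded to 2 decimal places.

Real GDP 1996 = Nominal GDP 1996 = 9.04·532 + 25.81·688 + 34.05·678 + 49.67·260 = 58566.66.
Real GDP 2003 (at 1996 prices) = 9.04·826 + 25.81·613 + 34.05·1035 + 49.67·265 = 71692.87.
Real growth = 71692.87/58566.66 − 1 = 0.2241.

22.41%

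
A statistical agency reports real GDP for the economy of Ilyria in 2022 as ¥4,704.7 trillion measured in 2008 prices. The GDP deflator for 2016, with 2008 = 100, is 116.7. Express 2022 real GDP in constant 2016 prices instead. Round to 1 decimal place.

Real GDP in 2016 prices = Real GDP in 2008 prices × (P_2016/P_2008) = 4704.7 × 1.167 = 5490.38.

¥5,490.4 trillion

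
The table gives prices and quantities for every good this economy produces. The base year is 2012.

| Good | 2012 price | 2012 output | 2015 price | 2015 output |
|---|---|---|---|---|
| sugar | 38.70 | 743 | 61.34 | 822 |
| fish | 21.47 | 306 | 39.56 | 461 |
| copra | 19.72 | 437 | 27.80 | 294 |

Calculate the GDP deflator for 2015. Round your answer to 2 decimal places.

Nominal GDP 2015 = 61.34·822 + 39.56·461 + 27.80·294 = 76831.84.
Real GDP 2015 (at 2012 prices) = 38.70·822 + 21.47·461 + 19.72·294 = 47506.75.
Deflator = Nominal/Real × 100 = 76831.84/47506.75 × 100 = 161.728.

161.73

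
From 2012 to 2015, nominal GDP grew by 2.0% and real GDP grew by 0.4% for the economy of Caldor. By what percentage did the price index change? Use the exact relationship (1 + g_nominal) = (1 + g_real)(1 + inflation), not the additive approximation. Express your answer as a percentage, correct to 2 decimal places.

1.59%

(1 + g_nom) = (1 + g_real)(1 + π), so π = 1.0200 / 1.0040 − 1 = 0.01594.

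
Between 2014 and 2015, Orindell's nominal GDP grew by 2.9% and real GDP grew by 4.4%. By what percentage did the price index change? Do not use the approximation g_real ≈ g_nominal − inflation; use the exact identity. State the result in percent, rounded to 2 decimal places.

(1 + g_nom) = (1 + g_real)(1 + π), so π = 1.0290 / 1.0440 − 1 = -0.01437.

-1.44%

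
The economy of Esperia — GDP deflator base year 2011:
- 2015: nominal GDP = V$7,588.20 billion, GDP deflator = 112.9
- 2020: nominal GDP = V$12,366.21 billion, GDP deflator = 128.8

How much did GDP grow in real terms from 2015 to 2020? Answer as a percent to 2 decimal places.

Real GDP 2015 = 7588.20 / 1.129 = 6721.17.
Real GDP 2020 = 12366.21 / 1.288 = 9601.09.
Real growth = 9601.09 / 6721.17 − 1 = 0.4285.

42.85%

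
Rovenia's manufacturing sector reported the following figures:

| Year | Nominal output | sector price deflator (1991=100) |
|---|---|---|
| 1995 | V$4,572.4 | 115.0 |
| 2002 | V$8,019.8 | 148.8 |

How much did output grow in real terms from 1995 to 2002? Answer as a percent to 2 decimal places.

Real output 1995 = 4572.4 / 1.150 = 3976.00.
Real output 2002 = 8019.8 / 1.488 = 5389.65.
Real growth = 5389.65 / 3976.00 − 1 = 0.3555.

35.55%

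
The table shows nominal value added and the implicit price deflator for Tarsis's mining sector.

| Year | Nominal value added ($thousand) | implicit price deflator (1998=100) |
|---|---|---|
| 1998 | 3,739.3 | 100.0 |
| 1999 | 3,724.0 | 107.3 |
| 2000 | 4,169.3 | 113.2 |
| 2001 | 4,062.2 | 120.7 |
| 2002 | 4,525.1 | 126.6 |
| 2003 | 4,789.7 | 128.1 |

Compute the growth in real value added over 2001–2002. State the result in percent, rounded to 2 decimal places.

6.20%

Real value added 2001 = 4062.2/1.207 = 3365.53.
Real value added 2002 = 4525.1/1.266 = 3574.33.
Change = 3574.33/3365.53 − 1 = 0.0620.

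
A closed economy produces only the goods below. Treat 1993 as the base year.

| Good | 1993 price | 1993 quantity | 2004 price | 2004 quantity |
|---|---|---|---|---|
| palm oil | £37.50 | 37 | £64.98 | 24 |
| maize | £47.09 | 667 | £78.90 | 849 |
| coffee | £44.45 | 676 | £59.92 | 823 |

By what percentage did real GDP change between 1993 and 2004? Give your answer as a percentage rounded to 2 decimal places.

Real GDP 1993 = Nominal GDP 1993 = 37.50·37 + 47.09·667 + 44.45·676 = 62844.73.
Real GDP 2004 (at 1993 prices) = 37.50·24 + 47.09·849 + 44.45·823 = 77461.76.
Real growth = 77461.76/62844.73 − 1 = 0.2326.

23.26%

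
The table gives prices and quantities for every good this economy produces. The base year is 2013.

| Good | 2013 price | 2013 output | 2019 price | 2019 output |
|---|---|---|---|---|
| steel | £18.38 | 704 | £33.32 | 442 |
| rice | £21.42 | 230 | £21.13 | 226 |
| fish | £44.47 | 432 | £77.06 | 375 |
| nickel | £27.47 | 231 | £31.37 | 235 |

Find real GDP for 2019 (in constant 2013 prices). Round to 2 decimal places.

£36096.58

Real GDP 2019 = Σ (p_2013 × q_2019) = 18.38·442 + 21.42·226 + 44.47·375 + 27.47·235 = 36096.58.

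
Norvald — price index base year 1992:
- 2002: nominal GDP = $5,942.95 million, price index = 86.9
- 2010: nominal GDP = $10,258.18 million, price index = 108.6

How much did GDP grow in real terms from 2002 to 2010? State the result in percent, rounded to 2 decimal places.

38.12%

Deflate each year: 2002 → 5942.95/0.869 = 6838.84; 2010 → 10258.18/1.086 = 9445.84.
So real GDP changed by 9445.84/6838.84 − 1 = 0.3812, i.e. 38.12%.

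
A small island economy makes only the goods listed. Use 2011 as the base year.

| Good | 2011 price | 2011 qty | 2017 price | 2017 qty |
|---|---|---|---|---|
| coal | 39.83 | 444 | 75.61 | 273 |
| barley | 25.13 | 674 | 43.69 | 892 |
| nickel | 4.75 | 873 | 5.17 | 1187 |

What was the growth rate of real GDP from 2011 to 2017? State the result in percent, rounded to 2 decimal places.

0.41%

Real GDP 2011 = Nominal GDP 2011 = 39.83·444 + 25.13·674 + 4.75·873 = 38768.89.
Real GDP 2017 (at 2011 prices) = 39.83·273 + 25.13·892 + 4.75·1187 = 38927.80.
Real growth = 38927.80/38768.89 − 1 = 0.0041.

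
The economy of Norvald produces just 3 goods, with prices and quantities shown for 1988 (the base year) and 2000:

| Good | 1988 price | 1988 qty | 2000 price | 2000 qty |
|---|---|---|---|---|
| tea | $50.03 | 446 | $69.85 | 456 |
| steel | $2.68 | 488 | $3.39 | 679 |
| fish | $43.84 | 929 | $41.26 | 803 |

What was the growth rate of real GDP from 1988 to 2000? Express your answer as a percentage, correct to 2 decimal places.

-7.01%

Real GDP 1988 = Nominal GDP 1988 = 50.03·446 + 2.68·488 + 43.84·929 = 64348.58.
Real GDP 2000 (at 1988 prices) = 50.03·456 + 2.68·679 + 43.84·803 = 59836.92.
Real growth = 59836.92/64348.58 − 1 = -0.0701.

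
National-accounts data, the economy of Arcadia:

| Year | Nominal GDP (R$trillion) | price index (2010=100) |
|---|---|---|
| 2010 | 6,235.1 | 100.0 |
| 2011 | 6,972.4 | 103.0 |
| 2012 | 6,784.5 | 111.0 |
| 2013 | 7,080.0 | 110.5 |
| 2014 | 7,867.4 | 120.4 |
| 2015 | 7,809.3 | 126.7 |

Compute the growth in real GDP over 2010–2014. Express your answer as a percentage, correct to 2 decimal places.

Real GDP 2010 = 6235.1/1.000 = 6235.10.
Real GDP 2014 = 7867.4/1.204 = 6534.39.
Change = 6534.39/6235.10 − 1 = 0.0480.

4.80%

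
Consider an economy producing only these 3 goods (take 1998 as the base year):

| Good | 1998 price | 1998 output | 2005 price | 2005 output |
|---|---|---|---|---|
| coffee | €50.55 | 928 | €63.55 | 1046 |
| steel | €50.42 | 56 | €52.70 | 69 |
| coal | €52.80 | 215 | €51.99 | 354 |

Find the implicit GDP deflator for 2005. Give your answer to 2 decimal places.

Nominal GDP 2005 = 63.55·1046 + 52.70·69 + 51.99·354 = 88514.06.
Real GDP 2005 (at 1998 prices) = 50.55·1046 + 50.42·69 + 52.80·354 = 75045.48.
Deflator = Nominal/Real × 100 = 88514.06/75045.48 × 100 = 117.947.

117.95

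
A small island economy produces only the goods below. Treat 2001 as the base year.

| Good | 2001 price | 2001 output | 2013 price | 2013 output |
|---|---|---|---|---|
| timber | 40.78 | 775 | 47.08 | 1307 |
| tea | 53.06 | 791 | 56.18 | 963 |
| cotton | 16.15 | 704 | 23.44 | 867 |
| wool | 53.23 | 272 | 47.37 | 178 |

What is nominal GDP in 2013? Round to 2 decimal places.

144389.24

Nominal GDP 2013 = Σ (p_2013 × q_2013) = 47.08·1307 + 56.18·963 + 23.44·867 + 47.37·178 = 144389.24.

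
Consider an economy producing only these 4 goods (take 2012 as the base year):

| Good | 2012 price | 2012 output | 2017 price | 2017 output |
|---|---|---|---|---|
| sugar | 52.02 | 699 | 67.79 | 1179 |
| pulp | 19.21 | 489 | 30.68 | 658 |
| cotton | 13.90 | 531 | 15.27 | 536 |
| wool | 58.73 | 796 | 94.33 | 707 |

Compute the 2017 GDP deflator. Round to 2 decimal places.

Nominal GDP 2017 = 67.79·1179 + 30.68·658 + 15.27·536 + 94.33·707 = 174987.88.
Real GDP 2017 (at 2012 prices) = 52.02·1179 + 19.21·658 + 13.90·536 + 58.73·707 = 122944.27.
Deflator = Nominal/Real × 100 = 174987.88/122944.27 × 100 = 142.331.

142.33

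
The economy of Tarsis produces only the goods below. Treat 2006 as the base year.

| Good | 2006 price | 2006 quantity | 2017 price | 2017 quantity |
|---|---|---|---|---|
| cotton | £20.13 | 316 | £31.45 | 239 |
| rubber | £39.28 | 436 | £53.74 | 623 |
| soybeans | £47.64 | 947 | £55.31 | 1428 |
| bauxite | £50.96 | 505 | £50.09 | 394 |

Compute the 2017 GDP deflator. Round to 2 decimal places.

Nominal GDP 2017 = 31.45·239 + 53.74·623 + 55.31·1428 + 50.09·394 = 139714.71.
Real GDP 2017 (at 2006 prices) = 20.13·239 + 39.28·623 + 47.64·1428 + 50.96·394 = 117390.67.
Deflator = Nominal/Real × 100 = 139714.71/117390.67 × 100 = 119.017.

119.02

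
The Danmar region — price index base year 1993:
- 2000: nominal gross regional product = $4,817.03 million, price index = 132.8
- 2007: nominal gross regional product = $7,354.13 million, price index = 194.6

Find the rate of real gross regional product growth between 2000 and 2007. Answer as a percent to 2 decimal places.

4.19%

Real gross regional product 2000 = 4817.03 / 1.328 = 3627.28.
Real gross regional product 2007 = 7354.13 / 1.946 = 3779.10.
Real growth = 3779.10 / 3627.28 − 1 = 0.0419.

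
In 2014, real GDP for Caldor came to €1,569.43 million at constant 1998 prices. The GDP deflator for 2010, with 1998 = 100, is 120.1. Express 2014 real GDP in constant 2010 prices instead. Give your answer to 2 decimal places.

€1,884.89 million

Real GDP in 2010 prices = Real GDP in 1998 prices × (P_2010/P_1998) = 1569.43 × 1.201 = 1884.89.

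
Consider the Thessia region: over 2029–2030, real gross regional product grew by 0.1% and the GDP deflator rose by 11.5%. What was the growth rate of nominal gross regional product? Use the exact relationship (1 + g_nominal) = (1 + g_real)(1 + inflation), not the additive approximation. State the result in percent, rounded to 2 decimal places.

11.61%

(1 + g_nom) = (1 + g_real)(1 + π) = 1.0010 × 1.1150 = 1.11612.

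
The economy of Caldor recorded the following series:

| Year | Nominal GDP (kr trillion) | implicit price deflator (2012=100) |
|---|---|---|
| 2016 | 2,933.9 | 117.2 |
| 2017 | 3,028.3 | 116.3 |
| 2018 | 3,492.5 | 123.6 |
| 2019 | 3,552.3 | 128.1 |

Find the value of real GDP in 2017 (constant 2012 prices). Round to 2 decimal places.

Real GDP 2017 = 3028.3 / 1.163 = 2603.87.

kr 2,603.87 trillion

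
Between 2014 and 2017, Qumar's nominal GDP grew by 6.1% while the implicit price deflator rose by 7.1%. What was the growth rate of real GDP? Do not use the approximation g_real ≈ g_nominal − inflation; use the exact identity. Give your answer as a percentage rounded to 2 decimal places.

-0.93%

(1 + g_nom) = (1 + g_real)(1 + π), so g_real = 1.0610 / 1.0710 − 1 = -0.00934.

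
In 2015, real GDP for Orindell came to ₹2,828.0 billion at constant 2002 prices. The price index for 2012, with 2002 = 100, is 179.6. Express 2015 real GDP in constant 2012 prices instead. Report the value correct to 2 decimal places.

Real GDP in 2012 prices = Real GDP in 2002 prices × (P_2012/P_2002) = 2828.0 × 1.796 = 5079.09.

₹5,079.09 billion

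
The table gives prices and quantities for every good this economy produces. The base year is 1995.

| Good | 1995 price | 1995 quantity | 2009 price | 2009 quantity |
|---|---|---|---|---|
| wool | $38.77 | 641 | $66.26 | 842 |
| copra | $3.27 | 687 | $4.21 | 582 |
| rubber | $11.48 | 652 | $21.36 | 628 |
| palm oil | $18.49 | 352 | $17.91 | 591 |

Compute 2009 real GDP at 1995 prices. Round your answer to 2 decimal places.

$52684.51

Real GDP 2009 = Σ (p_1995 × q_2009) = 38.77·842 + 3.27·582 + 11.48·628 + 18.49·591 = 52684.51.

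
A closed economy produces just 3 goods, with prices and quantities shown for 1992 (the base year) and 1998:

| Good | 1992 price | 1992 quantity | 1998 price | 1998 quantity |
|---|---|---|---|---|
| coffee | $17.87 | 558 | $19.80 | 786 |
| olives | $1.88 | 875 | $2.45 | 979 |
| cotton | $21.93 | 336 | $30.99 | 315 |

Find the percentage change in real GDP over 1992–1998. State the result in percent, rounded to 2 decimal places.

Real GDP 1992 = Nominal GDP 1992 = 17.87·558 + 1.88·875 + 21.93·336 = 18984.94.
Real GDP 1998 (at 1992 prices) = 17.87·786 + 1.88·979 + 21.93·315 = 22794.29.
Real growth = 22794.29/18984.94 − 1 = 0.2007.

20.07%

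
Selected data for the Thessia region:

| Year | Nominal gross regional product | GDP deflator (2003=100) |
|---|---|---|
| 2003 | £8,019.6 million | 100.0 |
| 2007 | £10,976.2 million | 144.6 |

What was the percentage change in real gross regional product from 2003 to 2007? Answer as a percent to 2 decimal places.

Deflate each year: 2003 → 8019.6/1.000 = 8019.60; 2007 → 10976.2/1.446 = 7590.73.
So real gross regional product changed by 7590.73/8019.60 − 1 = -0.0535, i.e. -5.35%.

-5.35%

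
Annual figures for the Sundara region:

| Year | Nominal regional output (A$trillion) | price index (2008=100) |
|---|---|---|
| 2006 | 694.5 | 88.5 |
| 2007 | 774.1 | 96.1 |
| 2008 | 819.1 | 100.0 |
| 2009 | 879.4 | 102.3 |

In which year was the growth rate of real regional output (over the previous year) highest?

2009

2007: real = 774.1/0.961 = 805.52; growth vs 2006 (784.75) = 2.65%.
2008: real = 819.1/1.000 = 819.10; growth vs 2007 (805.52) = 1.69%.
2009: real = 879.4/1.023 = 859.63; growth vs 2008 (819.10) = 4.95%.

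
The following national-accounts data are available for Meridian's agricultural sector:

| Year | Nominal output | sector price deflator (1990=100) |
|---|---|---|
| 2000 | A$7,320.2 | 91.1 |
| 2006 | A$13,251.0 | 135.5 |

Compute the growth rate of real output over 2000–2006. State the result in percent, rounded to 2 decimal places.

Real output 2000 = 7320.2 / 0.911 = 8035.35.
Real output 2006 = 13251.0 / 1.355 = 9779.34.
Real growth = 9779.34 / 8035.35 − 1 = 0.2170.

21.70%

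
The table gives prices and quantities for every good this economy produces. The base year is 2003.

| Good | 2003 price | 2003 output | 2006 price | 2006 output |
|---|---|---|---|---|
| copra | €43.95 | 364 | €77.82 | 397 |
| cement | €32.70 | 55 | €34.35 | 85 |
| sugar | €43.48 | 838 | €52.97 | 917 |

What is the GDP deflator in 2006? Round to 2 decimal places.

Nominal GDP 2006 = 77.82·397 + 34.35·85 + 52.97·917 = 82387.78.
Real GDP 2006 (at 2003 prices) = 43.95·397 + 32.70·85 + 43.48·917 = 60098.81.
Deflator = Nominal/Real × 100 = 82387.78/60098.81 × 100 = 137.087.

137.09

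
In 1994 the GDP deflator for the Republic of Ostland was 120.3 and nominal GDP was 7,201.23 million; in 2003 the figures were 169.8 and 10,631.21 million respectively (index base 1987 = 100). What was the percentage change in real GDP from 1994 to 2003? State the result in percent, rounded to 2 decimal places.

Real GDP 1994 = 7201.23 / 1.203 = 5986.06.
Real GDP 2003 = 10631.21 / 1.698 = 6261.02.
Real growth = 6261.02 / 5986.06 − 1 = 0.0459.

4.59%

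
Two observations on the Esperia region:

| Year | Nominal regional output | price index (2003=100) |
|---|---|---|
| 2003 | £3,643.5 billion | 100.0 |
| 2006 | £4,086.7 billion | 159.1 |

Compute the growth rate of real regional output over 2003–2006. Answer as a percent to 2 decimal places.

Real regional output 2003 = 3643.5 / 1.000 = 3643.50.
Real regional output 2006 = 4086.7 / 1.591 = 2568.64.
Real growth = 2568.64 / 3643.50 − 1 = -0.2950.

-29.50%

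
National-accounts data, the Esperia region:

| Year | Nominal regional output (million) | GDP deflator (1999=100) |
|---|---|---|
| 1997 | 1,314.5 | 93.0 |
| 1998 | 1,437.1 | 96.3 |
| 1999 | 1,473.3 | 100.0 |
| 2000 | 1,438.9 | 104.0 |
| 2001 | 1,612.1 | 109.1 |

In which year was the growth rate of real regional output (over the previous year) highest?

1998: real = 1437.1/0.963 = 1492.32; growth vs 1997 (1413.44) = 5.58%.
1999: real = 1473.3/1.000 = 1473.30; growth vs 1998 (1492.32) = -1.27%.
2000: real = 1438.9/1.040 = 1383.56; growth vs 1999 (1473.30) = -6.09%.
2001: real = 1612.1/1.091 = 1477.64; growth vs 2000 (1383.56) = 6.80%.

2001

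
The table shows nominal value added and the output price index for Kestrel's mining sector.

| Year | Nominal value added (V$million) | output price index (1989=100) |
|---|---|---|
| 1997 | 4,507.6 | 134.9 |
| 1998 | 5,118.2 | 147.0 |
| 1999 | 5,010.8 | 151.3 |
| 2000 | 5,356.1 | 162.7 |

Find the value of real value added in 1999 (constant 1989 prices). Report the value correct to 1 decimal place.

Real value added 1999 = 5010.8 / 1.513 = 3311.83.

V$3,311.8 million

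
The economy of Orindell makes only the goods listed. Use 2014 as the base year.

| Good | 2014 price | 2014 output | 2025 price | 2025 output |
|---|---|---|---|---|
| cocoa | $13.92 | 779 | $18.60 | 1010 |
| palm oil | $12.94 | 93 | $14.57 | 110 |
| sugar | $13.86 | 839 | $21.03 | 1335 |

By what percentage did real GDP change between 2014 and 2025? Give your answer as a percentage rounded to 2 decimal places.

43.55%

Real GDP 2014 = Nominal GDP 2014 = 13.92·779 + 12.94·93 + 13.86·839 = 23675.64.
Real GDP 2025 (at 2014 prices) = 13.92·1010 + 12.94·110 + 13.86·1335 = 33985.70.
Real growth = 33985.70/23675.64 − 1 = 0.4355.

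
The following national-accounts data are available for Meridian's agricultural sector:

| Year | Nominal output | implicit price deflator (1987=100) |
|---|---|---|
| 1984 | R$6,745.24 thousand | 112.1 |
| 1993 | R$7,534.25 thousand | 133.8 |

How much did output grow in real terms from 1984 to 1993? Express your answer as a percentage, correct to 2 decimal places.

Real output 1984 = 6745.24 / 1.121 = 6017.16.
Real output 1993 = 7534.25 / 1.338 = 5630.98.
Real growth = 5630.98 / 6017.16 − 1 = -0.0642.

-6.42%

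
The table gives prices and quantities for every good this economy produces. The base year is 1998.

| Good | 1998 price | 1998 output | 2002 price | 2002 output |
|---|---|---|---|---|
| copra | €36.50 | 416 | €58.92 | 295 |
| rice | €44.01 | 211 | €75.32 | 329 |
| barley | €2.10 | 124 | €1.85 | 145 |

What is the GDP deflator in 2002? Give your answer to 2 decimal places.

Nominal GDP 2002 = 58.92·295 + 75.32·329 + 1.85·145 = 42429.93.
Real GDP 2002 (at 1998 prices) = 36.50·295 + 44.01·329 + 2.10·145 = 25551.29.
Deflator = Nominal/Real × 100 = 42429.93/25551.29 × 100 = 166.058.

166.06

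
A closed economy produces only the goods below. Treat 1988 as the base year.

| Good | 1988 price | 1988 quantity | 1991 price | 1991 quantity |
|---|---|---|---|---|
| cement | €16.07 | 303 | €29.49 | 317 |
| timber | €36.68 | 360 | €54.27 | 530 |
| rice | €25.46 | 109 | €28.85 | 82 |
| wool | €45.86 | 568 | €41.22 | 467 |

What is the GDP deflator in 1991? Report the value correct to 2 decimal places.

Nominal GDP 1991 = 29.49·317 + 54.27·530 + 28.85·82 + 41.22·467 = 59726.87.
Real GDP 1991 (at 1988 prices) = 16.07·317 + 36.68·530 + 25.46·82 + 45.86·467 = 48038.93.
Deflator = Nominal/Real × 100 = 59726.87/48038.93 × 100 = 124.330.

124.33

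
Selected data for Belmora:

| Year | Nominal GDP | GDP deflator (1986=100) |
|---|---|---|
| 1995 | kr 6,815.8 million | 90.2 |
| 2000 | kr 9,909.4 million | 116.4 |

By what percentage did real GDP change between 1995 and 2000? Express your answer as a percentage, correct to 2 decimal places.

Real GDP 1995 = 6815.8 / 0.902 = 7556.32.
Real GDP 2000 = 9909.4 / 1.164 = 8513.23.
Real growth = 8513.23 / 7556.32 − 1 = 0.1266.

12.66%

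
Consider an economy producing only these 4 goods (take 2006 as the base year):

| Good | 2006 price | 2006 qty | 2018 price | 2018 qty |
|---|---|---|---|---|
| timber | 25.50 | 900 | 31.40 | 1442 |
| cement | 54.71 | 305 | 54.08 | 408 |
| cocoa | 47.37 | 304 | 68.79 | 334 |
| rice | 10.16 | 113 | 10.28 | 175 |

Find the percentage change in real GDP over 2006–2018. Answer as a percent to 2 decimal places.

Real GDP 2006 = Nominal GDP 2006 = 25.50·900 + 54.71·305 + 47.37·304 + 10.16·113 = 55185.11.
Real GDP 2018 (at 2006 prices) = 25.50·1442 + 54.71·408 + 47.37·334 + 10.16·175 = 76692.26.
Real growth = 76692.26/55185.11 − 1 = 0.3897.

38.97%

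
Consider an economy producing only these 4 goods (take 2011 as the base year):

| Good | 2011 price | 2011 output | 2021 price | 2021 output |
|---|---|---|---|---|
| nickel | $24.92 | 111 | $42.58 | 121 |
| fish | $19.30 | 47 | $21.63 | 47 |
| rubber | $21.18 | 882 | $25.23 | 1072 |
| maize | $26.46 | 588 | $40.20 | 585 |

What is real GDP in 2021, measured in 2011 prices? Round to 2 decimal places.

$42106.48

Real GDP 2021 = Σ (p_2011 × q_2021) = 24.92·121 + 19.30·47 + 21.18·1072 + 26.46·585 = 42106.48.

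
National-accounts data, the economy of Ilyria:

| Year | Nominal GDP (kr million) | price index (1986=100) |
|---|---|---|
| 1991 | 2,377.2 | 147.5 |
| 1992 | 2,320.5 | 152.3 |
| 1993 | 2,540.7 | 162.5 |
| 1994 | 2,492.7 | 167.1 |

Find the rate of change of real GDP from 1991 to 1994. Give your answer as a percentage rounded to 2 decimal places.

-7.44%

Real GDP 1991 = 2377.2/1.475 = 1611.66.
Real GDP 1994 = 2492.7/1.671 = 1491.74.
Change = 1491.74/1611.66 − 1 = -0.0744.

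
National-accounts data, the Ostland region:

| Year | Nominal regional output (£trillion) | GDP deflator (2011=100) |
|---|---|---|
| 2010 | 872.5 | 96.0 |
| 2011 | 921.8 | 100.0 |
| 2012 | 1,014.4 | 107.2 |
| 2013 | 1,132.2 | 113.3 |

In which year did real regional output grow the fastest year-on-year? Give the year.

2013

2011: real = 921.8/1.000 = 921.80; growth vs 2010 (908.85) = 1.42%.
2012: real = 1014.4/1.072 = 946.27; growth vs 2011 (921.80) = 2.65%.
2013: real = 1132.2/1.133 = 999.29; growth vs 2012 (946.27) = 5.60%.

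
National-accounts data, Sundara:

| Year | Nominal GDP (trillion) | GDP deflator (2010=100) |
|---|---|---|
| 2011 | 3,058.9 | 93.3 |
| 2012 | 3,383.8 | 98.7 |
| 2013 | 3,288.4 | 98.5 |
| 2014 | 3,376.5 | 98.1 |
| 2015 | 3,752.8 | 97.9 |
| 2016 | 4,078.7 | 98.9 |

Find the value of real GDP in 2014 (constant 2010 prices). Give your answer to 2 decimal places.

Real GDP 2014 = 3376.5 / 0.981 = 3441.90.

3,441.90 trillion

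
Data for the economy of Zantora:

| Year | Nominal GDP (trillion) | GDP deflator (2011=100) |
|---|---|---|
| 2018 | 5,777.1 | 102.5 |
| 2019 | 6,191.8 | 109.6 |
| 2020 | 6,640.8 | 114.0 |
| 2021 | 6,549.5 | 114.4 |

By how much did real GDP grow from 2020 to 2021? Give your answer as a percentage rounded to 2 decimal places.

Real GDP 2020 = 6640.8/1.140 = 5825.26.
Real GDP 2021 = 6549.5/1.144 = 5725.09.
Change = 5725.09/5825.26 − 1 = -0.0172.

-1.72%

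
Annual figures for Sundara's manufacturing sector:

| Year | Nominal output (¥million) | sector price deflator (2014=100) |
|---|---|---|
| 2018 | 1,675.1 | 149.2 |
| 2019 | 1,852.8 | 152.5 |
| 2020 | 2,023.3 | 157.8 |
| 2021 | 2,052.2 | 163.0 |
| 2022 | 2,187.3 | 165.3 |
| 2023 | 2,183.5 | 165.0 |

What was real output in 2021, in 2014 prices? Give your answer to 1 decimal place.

Real output 2021 = 2052.2 / 1.630 = 1259.02.

¥1,259.0 million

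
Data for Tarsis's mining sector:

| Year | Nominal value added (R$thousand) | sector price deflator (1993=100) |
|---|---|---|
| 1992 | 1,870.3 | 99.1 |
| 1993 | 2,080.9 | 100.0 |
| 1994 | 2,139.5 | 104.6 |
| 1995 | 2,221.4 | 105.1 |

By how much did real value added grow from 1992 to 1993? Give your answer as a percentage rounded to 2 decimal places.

10.26%

Real value added 1992 = 1870.3/0.991 = 1887.29.
Real value added 1993 = 2080.9/1.000 = 2080.90.
Change = 2080.90/1887.29 − 1 = 0.1026.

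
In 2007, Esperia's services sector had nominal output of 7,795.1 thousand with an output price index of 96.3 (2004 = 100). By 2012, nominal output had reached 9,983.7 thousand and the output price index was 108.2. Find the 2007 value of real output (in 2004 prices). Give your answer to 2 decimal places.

Real output = Nominal / (output price index/100) = 7795.1 / 0.963 = 8094.60.

8,094.60 thousand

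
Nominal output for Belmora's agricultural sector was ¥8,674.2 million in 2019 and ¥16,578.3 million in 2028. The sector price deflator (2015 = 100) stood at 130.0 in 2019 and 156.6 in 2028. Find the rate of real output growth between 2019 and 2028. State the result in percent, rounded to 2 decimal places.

Deflate each year: 2019 → 8674.2/1.300 = 6672.46; 2028 → 16578.3/1.566 = 10586.40.
So real output changed by 10586.40/6672.46 − 1 = 0.5866, i.e. 58.66%.

58.66%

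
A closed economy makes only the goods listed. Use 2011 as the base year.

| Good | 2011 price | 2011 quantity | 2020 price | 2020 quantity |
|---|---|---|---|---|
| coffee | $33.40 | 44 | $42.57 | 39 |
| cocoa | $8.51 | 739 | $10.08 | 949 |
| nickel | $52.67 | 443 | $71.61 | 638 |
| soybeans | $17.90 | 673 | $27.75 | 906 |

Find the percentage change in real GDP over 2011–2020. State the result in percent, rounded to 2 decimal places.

37.23%

Real GDP 2011 = Nominal GDP 2011 = 33.40·44 + 8.51·739 + 52.67·443 + 17.90·673 = 43138.00.
Real GDP 2020 (at 2011 prices) = 33.40·39 + 8.51·949 + 52.67·638 + 17.90·906 = 59199.45.
Real growth = 59199.45/43138.00 − 1 = 0.3723.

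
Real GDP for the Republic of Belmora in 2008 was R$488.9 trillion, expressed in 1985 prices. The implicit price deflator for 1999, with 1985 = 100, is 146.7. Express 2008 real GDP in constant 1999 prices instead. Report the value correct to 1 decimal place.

Real GDP in 1999 prices = Real GDP in 1985 prices × (P_1999/P_1985) = 488.9 × 1.467 = 717.22.

R$717.2 trillion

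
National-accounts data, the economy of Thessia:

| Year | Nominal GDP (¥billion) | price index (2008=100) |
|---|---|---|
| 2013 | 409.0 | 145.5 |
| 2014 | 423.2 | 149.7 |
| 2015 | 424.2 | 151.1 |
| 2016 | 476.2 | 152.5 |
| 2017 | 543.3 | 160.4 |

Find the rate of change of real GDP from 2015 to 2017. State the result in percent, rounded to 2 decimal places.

20.65%

Real GDP 2015 = 424.2/1.511 = 280.74.
Real GDP 2017 = 543.3/1.604 = 338.72.
Change = 338.72/280.74 − 1 = 0.2065.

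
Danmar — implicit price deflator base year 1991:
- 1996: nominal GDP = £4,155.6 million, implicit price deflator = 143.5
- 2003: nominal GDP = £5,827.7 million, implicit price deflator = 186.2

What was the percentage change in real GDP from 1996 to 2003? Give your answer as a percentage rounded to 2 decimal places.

Deflate each year: 1996 → 4155.6/1.435 = 2895.89; 2003 → 5827.7/1.862 = 3129.81.
So real GDP changed by 3129.81/2895.89 − 1 = 0.0808, i.e. 8.08%.

8.08%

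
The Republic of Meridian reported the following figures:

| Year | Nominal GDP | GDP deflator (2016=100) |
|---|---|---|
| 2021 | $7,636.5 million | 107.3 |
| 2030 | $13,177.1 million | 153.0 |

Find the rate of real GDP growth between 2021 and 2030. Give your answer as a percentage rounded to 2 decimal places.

Real GDP 2021 = 7636.5 / 1.073 = 7116.96.
Real GDP 2030 = 13177.1 / 1.530 = 8612.48.
Real growth = 8612.48 / 7116.96 − 1 = 0.2101.

21.01%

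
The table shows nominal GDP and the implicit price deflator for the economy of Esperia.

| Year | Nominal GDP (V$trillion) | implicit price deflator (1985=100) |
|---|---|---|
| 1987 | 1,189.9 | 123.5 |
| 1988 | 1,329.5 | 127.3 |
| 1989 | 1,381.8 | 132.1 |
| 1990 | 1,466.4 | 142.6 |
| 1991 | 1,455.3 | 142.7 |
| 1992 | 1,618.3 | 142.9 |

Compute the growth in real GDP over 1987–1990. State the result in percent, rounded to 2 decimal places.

Real GDP 1987 = 1189.9/1.235 = 963.48.
Real GDP 1990 = 1466.4/1.426 = 1028.33.
Change = 1028.33/963.48 − 1 = 0.0673.

6.73%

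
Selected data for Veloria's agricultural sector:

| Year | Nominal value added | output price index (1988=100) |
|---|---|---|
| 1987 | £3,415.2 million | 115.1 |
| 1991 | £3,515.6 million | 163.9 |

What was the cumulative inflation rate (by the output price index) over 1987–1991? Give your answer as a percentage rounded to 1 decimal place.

42.4%

Price-level change = 163.9 / 115.1 − 1 = 0.4240.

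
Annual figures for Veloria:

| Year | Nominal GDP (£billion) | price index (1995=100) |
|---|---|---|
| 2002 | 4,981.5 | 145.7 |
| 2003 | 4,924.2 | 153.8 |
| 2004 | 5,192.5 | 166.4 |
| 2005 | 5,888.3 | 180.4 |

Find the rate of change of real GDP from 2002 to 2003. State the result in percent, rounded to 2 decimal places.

-6.36%

Real GDP 2002 = 4981.5/1.457 = 3419.01.
Real GDP 2003 = 4924.2/1.538 = 3201.69.
Change = 3201.69/3419.01 − 1 = -0.0636.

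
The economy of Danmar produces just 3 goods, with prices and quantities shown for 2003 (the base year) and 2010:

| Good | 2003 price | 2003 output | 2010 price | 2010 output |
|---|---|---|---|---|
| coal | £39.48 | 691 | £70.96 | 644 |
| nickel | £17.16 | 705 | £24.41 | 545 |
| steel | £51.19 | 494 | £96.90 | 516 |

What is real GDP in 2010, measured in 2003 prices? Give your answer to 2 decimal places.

Real GDP 2010 = Σ (p_2003 × q_2010) = 39.48·644 + 17.16·545 + 51.19·516 = 61191.36.

£61191.36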